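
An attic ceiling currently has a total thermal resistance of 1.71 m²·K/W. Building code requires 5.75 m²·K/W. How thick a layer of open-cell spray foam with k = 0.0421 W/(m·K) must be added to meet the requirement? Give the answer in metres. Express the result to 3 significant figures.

0.170 m

ΔR = 5.75 − 1.71 = 4.04 m²·K/W
L = ΔR × k = 4.04 × 0.0421 = 0.1701 m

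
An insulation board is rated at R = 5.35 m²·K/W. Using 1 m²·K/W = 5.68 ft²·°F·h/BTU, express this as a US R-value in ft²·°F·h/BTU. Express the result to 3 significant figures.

30.4 ft²·°F·h/BTU

R_US = 5.35 × 5.68 = 30.39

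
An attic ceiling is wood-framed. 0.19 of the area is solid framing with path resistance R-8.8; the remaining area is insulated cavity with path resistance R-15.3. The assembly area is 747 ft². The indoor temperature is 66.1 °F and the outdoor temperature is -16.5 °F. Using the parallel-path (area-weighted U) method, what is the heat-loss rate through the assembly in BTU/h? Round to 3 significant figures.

4600 BTU/h

U_eff = 0.81/15.3 + 0.19/8.8 = 0.05294 + 0.02159 = 0.07453
R_eff = 1/U_eff = 13.42 ft²·°F·h/BTU
Q = 747 × (66.1 − (-16.5)) / 13.42 = 4599 BTU/h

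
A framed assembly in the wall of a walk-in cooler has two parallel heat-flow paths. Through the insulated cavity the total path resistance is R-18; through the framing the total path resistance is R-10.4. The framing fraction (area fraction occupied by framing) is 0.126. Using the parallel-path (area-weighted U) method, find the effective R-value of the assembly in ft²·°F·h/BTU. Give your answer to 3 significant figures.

U_eff = 0.874/18 + 0.126/10.4 = 0.04856 + 0.01212 = 0.06067
R_eff = 1/U_eff = 16.48 ft²·°F·h/BTU

16.5 ft²·°F·h/BTU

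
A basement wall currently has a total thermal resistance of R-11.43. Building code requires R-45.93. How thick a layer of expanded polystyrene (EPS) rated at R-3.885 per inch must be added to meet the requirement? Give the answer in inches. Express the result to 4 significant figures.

ΔR = 45.93 − 11.43 = 34.5 ft²·°F·h/BTU
L = ΔR / (R/in) = 34.5/3.885 = 8.8803 in

8.880 in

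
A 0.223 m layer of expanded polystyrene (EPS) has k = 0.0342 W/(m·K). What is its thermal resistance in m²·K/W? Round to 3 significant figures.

6.52 m²·K/W

R = L/k = 0.223/0.0342 = 6.52 m²·K/W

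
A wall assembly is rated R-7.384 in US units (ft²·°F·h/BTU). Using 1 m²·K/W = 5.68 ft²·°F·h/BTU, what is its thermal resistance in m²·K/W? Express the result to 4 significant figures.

1.300 m²·K/W

R_SI = 7.384/5.68 = 1.3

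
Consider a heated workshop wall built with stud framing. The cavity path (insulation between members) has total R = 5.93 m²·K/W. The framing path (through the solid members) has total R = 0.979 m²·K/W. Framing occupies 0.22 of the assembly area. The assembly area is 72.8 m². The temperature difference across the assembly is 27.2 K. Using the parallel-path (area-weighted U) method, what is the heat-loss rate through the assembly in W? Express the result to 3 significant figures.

U_eff = 0.78/5.93 + 0.22/0.979 = 0.1315 + 0.2247 = 0.3563
R_eff = 1/U_eff = 2.807 m²·K/W
Q = 72.8 × 27.2 / 2.807 = 705.4 W

705 W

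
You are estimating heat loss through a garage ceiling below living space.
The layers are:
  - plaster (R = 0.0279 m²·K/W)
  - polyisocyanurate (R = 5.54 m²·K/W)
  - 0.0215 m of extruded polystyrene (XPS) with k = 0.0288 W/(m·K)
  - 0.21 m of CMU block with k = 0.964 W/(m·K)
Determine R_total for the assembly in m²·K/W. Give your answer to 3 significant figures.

0.0215/0.0288 = 0.7465
0.21/0.964 = 0.2178
R_total = 0.0279 + 5.54 + 0.7465 + 0.2178 = 6.532 m²·K/W

6.53 m²·K/W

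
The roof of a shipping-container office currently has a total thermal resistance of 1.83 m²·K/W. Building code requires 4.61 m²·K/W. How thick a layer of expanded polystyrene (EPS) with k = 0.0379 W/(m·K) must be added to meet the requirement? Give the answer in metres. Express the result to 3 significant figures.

0.105 m

ΔR = 4.61 − 1.83 = 2.78 m²·K/W
L = ΔR × k = 2.78 × 0.0379 = 0.1054 m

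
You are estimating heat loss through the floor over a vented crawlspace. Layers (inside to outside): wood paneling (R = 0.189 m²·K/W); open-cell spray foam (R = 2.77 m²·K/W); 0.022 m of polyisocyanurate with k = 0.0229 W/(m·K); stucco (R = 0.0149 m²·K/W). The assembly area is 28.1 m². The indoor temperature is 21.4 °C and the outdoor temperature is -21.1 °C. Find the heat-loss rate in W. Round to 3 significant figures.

304 W

0.022/0.0229 = 0.9607
R_total = 0.189 + 2.77 + 0.9607 + 0.0149 = 3.935 m²·K/W
Q = A·ΔT/R = 28.1 × (21.4 − (-21.1)) / 3.935 = 303.5 W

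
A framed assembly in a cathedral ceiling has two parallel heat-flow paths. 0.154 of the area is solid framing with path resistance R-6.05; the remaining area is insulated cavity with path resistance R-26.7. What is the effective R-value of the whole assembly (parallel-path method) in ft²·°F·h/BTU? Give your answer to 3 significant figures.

U_eff = 0.846/26.7 + 0.154/6.05 = 0.03169 + 0.02545 = 0.05714
R_eff = 1/U_eff = 17.5 ft²·°F·h/BTU

17.5 ft²·°F·h/BTU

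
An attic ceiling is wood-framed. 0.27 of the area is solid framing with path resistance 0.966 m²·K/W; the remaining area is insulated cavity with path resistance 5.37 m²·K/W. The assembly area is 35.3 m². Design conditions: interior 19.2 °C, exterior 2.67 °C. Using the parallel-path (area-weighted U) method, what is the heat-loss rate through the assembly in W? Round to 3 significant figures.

242 W

U_eff = 0.73/5.37 + 0.27/0.966 = 0.1359 + 0.2795 = 0.4154
R_eff = 1/U_eff = 2.407 m²·K/W
Q = 35.3 × (19.2 − 2.67) / 2.407 = 242.4 W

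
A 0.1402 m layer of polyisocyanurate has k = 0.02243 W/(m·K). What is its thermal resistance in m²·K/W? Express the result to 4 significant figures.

6.251 m²·K/W

R = L/k = 0.1402/0.02243 = 6.2506 m²·K/W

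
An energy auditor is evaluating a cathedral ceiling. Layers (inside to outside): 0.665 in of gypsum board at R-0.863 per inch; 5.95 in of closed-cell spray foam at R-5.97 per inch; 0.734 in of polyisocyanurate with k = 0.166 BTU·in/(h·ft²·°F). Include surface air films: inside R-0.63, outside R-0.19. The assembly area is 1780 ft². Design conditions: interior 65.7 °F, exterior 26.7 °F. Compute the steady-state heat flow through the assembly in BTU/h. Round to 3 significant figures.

1680 BTU/h

0.665 × 0.863 = 0.5739
5.95 × 5.97 = 35.52
0.734/0.166 = 4.422
R_total = 0.63 + 0.5739 + 35.52 + 4.422 + 0.19 = 41.34 ft²·°F·h/BTU
Q = A·ΔT/R = 1780 × (65.7 − 26.7) / 41.34 = 1679 BTU/h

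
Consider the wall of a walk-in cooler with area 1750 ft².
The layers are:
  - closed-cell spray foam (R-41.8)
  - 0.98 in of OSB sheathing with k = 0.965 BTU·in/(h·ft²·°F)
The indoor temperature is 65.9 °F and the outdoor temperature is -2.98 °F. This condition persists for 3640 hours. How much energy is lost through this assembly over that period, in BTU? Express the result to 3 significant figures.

0.98/0.965 = 1.016
R_total = 41.8 + 1.016 = 42.82 ft²·°F·h/BTU
Q = 1750 × (65.9 − (-2.98)) / 42.82 = 2815 BTU/h
E = 2815 × 3640 = 10250000 BTU

10200000 BTU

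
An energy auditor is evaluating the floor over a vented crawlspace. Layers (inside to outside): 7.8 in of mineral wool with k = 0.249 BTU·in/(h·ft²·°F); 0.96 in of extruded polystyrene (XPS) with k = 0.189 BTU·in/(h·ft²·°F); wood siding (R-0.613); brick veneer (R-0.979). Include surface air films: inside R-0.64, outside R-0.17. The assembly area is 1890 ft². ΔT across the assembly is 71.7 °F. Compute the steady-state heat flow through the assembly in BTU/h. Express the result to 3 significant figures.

3490 BTU/h

7.8/0.249 = 31.33
0.96/0.189 = 5.079
R_total = 0.64 + 31.33 + 5.079 + 0.613 + 0.979 + 0.17 = 38.81 ft²·°F·h/BTU
Q = A·ΔT/R = 1890 × 71.7 / 38.81 = 3492 BTU/h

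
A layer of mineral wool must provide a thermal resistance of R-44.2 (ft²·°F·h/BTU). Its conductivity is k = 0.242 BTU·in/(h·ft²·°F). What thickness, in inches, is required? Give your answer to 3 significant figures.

L = R × k = 44.2 × 0.242 = 10.7 in

10.7 in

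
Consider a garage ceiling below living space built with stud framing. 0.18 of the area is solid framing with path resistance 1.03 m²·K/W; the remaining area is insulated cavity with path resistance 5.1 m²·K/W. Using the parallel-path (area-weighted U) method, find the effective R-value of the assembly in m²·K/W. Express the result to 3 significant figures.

2.98 m²·K/W

U_eff = 0.82/5.1 + 0.18/1.03 = 0.1608 + 0.1748 = 0.3355
R_eff = 1/U_eff = 2.98 m²·K/W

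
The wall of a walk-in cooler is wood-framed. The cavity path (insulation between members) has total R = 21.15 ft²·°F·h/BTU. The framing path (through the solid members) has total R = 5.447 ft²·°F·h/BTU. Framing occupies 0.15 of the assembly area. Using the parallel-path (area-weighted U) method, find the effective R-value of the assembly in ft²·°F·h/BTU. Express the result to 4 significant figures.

14.77 ft²·°F·h/BTU

U_eff = 0.85/21.15 + 0.15/5.447 = 0.040189 + 0.027538 = 0.067727
R_eff = 1/U_eff = 14.765 ft²·°F·h/BTU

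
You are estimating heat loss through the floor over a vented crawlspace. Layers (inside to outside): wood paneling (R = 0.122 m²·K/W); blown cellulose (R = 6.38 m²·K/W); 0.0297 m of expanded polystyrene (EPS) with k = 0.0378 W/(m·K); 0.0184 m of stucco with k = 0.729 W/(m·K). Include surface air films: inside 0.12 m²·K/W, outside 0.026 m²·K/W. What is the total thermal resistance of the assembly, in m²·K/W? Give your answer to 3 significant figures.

0.0297/0.0378 = 0.7857
0.0184/0.729 = 0.02524
R_total = 0.12 + 0.122 + 6.38 + 0.7857 + 0.02524 + 0.026 = 7.459 m²·K/W

7.46 m²·K/W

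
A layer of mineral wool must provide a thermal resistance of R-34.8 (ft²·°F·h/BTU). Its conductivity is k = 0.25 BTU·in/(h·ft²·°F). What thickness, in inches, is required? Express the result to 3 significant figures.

L = R × k = 34.8 × 0.25 = 8.7 in

8.70 in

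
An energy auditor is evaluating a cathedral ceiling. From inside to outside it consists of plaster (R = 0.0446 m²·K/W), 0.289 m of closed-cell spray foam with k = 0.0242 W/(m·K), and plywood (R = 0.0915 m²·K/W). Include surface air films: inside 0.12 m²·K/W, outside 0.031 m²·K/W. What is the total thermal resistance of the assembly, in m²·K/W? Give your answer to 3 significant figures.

12.2 m²·K/W

0.289/0.0242 = 11.94
R_total = 0.12 + 0.0446 + 11.94 + 0.0915 + 0.031 = 12.23 m²·K/W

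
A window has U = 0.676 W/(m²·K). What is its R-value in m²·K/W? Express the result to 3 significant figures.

1.48 m²·K/W

R = 1/U = 1/0.676 = 1.479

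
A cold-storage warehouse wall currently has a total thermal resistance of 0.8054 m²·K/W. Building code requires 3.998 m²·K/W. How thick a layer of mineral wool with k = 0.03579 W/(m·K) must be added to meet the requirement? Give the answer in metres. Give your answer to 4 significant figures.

ΔR = 3.998 − 0.8054 = 3.1926 m²·K/W
L = ΔR × k = 3.1926 × 0.03579 = 0.11426 m

0.1143 m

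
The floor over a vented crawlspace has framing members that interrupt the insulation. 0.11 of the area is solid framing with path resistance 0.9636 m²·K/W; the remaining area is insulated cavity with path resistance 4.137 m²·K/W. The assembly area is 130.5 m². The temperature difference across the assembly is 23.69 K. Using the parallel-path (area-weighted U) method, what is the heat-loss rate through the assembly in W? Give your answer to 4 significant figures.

U_eff = 0.89/4.137 + 0.11/0.9636 = 0.21513 + 0.11416 = 0.32929
R_eff = 1/U_eff = 3.0369 m²·K/W
Q = 130.5 × 23.69 / 3.0369 = 1018 W

1018 W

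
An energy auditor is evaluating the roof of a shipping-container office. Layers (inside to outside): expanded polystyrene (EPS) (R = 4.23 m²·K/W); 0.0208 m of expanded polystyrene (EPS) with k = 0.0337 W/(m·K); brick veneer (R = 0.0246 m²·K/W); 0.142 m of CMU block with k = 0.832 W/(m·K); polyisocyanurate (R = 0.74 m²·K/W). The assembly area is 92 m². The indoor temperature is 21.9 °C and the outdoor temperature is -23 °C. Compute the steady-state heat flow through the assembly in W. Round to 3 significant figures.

0.0208/0.0337 = 0.6172
0.142/0.832 = 0.1707
R_total = 4.23 + 0.6172 + 0.0246 + 0.1707 + 0.74 = 5.782 m²·K/W
Q = A·ΔT/R = 92 × (21.9 − (-23)) / 5.782 = 714.4 W

714 W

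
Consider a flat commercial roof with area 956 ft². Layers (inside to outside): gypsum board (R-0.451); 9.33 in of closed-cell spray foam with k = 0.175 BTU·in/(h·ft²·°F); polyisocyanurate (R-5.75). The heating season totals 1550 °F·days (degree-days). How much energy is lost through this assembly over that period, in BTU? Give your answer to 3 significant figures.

598000 BTU

9.33/0.175 = 53.31
R_total = 0.451 + 53.31 + 5.75 = 59.52 ft²·°F·h/BTU
E = A × HDD × 24 / R = 956 × 1550 × 24 / 59.52 = 597500 BTU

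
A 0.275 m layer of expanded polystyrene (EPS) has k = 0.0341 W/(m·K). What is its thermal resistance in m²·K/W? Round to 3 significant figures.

R = L/k = 0.275/0.0341 = 8.065 m²·K/W

8.06 m²·K/W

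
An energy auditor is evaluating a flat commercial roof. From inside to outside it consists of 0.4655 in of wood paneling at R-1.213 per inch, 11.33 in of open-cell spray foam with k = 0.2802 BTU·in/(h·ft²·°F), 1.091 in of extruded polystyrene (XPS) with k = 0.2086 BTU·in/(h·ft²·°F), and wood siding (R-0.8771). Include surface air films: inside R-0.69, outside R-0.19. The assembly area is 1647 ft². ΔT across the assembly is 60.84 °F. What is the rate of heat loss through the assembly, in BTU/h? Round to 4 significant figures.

2088 BTU/h

0.4655 × 1.213 = 0.56465
11.33/0.2802 = 40.435
1.091/0.2086 = 5.2301
R_total = 0.69 + 0.56465 + 40.435 + 5.2301 + 0.8771 + 0.19 = 47.987 ft²·°F·h/BTU
Q = A·ΔT/R = 1647 × 60.84 / 47.987 = 2088.1 BTU/h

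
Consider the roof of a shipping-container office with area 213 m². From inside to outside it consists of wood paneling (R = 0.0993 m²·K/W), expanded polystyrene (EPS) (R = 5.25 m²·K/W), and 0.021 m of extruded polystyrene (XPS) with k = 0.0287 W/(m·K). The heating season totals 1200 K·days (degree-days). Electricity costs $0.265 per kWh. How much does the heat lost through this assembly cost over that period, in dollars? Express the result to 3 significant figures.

267 dollars

0.021/0.0287 = 0.7317
R_total = 0.0993 + 5.25 + 0.7317 = 6.081 m²·K/W
E = A × HDD × 24 / R / 1000 = 213 × 1200 × 24 / 6.081 / 1000 = 1009 kWh
Cost = 1009 × 0.265 = $267.3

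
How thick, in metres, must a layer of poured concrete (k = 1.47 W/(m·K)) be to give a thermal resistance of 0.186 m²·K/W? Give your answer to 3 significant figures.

L = R·k = 0.186 × 1.47 = 0.2734 m

0.273 m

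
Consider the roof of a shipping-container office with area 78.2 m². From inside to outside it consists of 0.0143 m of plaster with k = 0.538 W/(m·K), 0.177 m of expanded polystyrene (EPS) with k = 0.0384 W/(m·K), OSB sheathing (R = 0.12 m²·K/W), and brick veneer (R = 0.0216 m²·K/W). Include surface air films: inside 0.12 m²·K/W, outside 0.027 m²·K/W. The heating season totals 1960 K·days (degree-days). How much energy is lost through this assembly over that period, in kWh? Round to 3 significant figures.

747 kWh

0.0143/0.538 = 0.02658
0.177/0.0384 = 4.609
R_total = 0.12 + 0.02658 + 4.609 + 0.12 + 0.0216 + 0.027 = 4.925 m²·K/W
E = A × HDD × 24 / R / 1000 = 78.2 × 1960 × 24 / 4.925 / 1000 = 747 kWh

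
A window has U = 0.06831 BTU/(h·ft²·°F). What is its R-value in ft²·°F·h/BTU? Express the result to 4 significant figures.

R = 1/U = 1/0.06831 = 14.639

14.64 ft²·°F·h/BTU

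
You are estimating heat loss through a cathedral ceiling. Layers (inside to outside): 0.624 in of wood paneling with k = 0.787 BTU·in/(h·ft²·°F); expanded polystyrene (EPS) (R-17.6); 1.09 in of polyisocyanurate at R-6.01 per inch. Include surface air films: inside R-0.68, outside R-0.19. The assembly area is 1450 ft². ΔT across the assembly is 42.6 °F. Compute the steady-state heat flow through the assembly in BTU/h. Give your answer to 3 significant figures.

2390 BTU/h

0.624/0.787 = 0.7929
1.09 × 6.01 = 6.551
R_total = 0.68 + 0.7929 + 17.6 + 6.551 + 0.19 = 25.81 ft²·°F·h/BTU
Q = A·ΔT/R = 1450 × 42.6 / 25.81 = 2393 BTU/h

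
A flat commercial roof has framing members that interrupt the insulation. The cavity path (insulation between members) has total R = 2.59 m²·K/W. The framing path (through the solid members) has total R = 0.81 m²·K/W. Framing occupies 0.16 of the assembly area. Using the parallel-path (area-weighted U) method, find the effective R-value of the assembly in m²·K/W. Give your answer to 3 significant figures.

U_eff = 0.84/2.59 + 0.16/0.81 = 0.3243 + 0.1975 = 0.5219
R_eff = 1/U_eff = 1.916 m²·K/W

1.92 m²·K/W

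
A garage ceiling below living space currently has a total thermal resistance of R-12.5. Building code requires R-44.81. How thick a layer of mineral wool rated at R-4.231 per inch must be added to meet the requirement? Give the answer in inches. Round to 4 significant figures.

ΔR = 44.81 − 12.5 = 32.31 ft²·°F·h/BTU
L = ΔR / (R/in) = 32.31/4.231 = 7.6365 in

7.636 in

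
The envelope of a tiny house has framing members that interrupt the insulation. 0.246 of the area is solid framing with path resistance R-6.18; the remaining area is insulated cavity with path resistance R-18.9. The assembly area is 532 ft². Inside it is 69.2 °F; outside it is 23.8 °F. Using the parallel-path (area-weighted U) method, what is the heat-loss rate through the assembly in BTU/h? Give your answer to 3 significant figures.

1920 BTU/h

U_eff = 0.754/18.9 + 0.246/6.18 = 0.03989 + 0.03981 = 0.0797
R_eff = 1/U_eff = 12.55 ft²·°F·h/BTU
Q = 532 × (69.2 − 23.8) / 12.55 = 1925 BTU/h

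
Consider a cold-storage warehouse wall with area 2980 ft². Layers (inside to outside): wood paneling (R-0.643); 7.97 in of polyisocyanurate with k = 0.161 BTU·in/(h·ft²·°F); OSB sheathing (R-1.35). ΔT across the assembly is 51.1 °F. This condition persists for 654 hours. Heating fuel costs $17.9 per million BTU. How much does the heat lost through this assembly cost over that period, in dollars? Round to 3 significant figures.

34.6 dollars

7.97/0.161 = 49.5
R_total = 0.643 + 49.5 + 1.35 = 51.5 ft²·°F·h/BTU
Q = 2980 × 51.1 / 51.5 = 2957 BTU/h
E = 2957 × 654 = 1934000 BTU
Cost = 1934000/10⁶ × 17.9 = $34.62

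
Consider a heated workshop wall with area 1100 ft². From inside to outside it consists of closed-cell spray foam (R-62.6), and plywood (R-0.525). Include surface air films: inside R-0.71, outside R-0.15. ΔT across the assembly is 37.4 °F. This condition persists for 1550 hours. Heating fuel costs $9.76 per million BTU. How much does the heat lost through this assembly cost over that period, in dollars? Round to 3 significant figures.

9.73 dollars

R_total = 0.71 + 62.6 + 0.525 + 0.15 = 63.98 ft²·°F·h/BTU
Q = 1100 × 37.4 / 63.98 = 643 BTU/h
E = 643 × 1550 = 996600 BTU
Cost = 996600/10⁶ × 9.76 = $9.727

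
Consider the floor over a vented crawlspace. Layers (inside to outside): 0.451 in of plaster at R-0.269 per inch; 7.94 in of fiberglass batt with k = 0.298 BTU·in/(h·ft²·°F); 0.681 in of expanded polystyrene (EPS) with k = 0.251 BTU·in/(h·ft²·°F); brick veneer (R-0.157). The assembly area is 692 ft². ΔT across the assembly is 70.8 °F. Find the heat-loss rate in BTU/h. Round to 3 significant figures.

0.451 × 0.269 = 0.1213
7.94/0.298 = 26.64
0.681/0.251 = 2.713
R_total = 0.1213 + 26.64 + 2.713 + 0.157 = 29.64 ft²·°F·h/BTU
Q = A·ΔT/R = 692 × 70.8 / 29.64 = 1653 BTU/h

1650 BTU/h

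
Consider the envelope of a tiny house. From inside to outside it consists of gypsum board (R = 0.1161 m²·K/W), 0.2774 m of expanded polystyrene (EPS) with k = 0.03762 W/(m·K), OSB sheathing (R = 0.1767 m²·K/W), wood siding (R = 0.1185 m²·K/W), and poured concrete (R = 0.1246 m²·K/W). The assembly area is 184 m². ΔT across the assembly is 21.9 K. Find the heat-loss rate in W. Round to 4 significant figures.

0.2774/0.03762 = 7.3737
R_total = 0.1161 + 7.3737 + 0.1767 + 0.1185 + 0.1246 = 7.9096 m²·K/W
Q = A·ΔT/R = 184 × 21.9 / 7.9096 = 509.45 W

509.5 W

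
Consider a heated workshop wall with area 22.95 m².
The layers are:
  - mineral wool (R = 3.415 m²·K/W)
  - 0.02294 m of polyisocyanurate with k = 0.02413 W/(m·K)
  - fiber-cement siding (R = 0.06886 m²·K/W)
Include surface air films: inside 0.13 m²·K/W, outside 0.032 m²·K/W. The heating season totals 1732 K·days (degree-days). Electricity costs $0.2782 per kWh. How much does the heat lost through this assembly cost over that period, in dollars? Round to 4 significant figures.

0.02294/0.02413 = 0.95068
R_total = 0.13 + 3.415 + 0.95068 + 0.06886 + 0.032 = 4.5965 m²·K/W
E = A × HDD × 24 / R / 1000 = 22.95 × 1732 × 24 / 4.5965 / 1000 = 207.54 kWh
Cost = 207.54 × 0.2782 = $57.739

57.74 dollars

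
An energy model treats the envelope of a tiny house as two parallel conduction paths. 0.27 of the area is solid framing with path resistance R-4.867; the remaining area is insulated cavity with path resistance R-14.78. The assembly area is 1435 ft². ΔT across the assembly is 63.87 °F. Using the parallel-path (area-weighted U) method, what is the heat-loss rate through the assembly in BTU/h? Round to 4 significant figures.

U_eff = 0.73/14.78 + 0.27/4.867 = 0.049391 + 0.055476 = 0.10487
R_eff = 1/U_eff = 9.5359 ft²·°F·h/BTU
Q = 1435 × 63.87 / 9.5359 = 9611.4 BTU/h

9611 BTU/h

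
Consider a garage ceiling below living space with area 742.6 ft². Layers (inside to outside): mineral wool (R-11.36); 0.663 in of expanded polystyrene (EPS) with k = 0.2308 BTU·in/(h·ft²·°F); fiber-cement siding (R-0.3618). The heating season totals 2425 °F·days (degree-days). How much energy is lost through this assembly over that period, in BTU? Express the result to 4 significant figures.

0.663/0.2308 = 2.8726
R_total = 11.36 + 2.8726 + 0.3618 = 14.594 ft²·°F·h/BTU
E = A × HDD × 24 / R = 742.6 × 2425 × 24 / 14.594 = 2961400 BTU

2961000 BTU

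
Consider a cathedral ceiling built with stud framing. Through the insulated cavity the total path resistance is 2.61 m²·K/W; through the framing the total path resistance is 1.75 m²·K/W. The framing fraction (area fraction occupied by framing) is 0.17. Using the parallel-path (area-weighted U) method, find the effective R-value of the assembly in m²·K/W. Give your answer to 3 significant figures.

2.41 m²·K/W

U_eff = 0.83/2.61 + 0.17/1.75 = 0.318 + 0.09714 = 0.4152
R_eff = 1/U_eff = 2.409 m²·K/W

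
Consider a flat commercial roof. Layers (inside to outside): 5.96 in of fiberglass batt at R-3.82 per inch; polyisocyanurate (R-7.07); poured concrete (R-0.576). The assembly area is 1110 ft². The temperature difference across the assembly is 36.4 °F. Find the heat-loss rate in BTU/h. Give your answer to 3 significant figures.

5.96 × 3.82 = 22.77
R_total = 22.77 + 7.07 + 0.576 = 30.41 ft²·°F·h/BTU
Q = A·ΔT/R = 1110 × 36.4 / 30.41 = 1329 BTU/h

1330 BTU/h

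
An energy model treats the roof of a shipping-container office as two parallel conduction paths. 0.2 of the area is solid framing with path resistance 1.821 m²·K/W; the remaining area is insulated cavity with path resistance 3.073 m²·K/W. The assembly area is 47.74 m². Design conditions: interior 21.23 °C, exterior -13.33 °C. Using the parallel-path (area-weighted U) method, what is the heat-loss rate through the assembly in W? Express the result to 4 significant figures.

610.7 W

U_eff = 0.8/3.073 + 0.2/1.821 = 0.26033 + 0.10983 = 0.37016
R_eff = 1/U_eff = 2.7015 m²·K/W
Q = 47.74 × (21.23 − (-13.33)) / 2.7015 = 610.73 W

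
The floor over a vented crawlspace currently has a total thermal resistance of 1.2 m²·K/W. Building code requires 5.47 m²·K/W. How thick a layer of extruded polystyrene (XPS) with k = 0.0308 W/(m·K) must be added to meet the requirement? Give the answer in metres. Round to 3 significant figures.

0.132 m

ΔR = 5.47 − 1.2 = 4.27 m²·K/W
L = ΔR × k = 4.27 × 0.0308 = 0.1315 m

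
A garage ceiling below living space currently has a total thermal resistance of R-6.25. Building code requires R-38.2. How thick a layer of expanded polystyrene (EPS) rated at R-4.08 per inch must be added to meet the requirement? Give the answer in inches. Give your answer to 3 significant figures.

7.83 in

ΔR = 38.2 − 6.25 = 31.95 ft²·°F·h/BTU
L = ΔR / (R/in) = 31.95/4.08 = 7.831 in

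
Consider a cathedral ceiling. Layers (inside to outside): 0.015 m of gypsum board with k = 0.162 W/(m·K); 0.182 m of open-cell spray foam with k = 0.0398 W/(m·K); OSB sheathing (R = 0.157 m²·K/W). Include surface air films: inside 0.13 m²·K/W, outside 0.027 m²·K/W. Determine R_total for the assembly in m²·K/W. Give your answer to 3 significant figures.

0.015/0.162 = 0.09259
0.182/0.0398 = 4.573
R_total = 0.13 + 0.09259 + 4.573 + 0.157 + 0.027 = 4.979 m²·K/W

4.98 m²·K/W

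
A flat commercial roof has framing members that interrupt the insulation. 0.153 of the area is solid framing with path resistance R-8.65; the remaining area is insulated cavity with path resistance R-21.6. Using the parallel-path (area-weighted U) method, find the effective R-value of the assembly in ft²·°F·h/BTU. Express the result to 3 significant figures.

17.6 ft²·°F·h/BTU

U_eff = 0.847/21.6 + 0.153/8.65 = 0.03921 + 0.01769 = 0.0569
R_eff = 1/U_eff = 17.57 ft²·°F·h/BTU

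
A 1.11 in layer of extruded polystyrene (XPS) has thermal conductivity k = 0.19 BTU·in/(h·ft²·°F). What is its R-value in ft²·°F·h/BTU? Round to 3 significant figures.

R = L/k = 1.11/0.19 = 5.842 ft²·°F·h/BTU

5.84 ft²·°F·h/BTU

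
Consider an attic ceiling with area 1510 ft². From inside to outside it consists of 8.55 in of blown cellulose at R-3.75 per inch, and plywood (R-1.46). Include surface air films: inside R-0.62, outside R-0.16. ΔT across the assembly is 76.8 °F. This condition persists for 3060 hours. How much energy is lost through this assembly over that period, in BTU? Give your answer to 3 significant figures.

8.55 × 3.75 = 32.06
R_total = 0.62 + 32.06 + 1.46 + 0.16 = 34.3 ft²·°F·h/BTU
Q = 1510 × 76.8 / 34.3 = 3381 BTU/h
E = 3381 × 3060 = 10350000 BTU

10300000 BTU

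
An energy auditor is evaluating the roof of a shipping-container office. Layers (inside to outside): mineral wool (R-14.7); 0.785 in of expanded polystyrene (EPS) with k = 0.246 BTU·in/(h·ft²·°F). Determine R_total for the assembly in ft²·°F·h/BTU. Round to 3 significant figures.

17.9 ft²·°F·h/BTU

0.785/0.246 = 3.191
R_total = 14.7 + 3.191 = 17.89 ft²·°F·h/BTU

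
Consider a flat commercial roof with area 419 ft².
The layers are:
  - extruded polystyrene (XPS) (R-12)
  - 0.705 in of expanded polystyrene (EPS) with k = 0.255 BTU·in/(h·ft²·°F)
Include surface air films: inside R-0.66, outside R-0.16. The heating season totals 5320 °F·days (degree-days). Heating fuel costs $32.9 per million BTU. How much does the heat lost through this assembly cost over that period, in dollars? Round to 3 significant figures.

113 dollars

0.705/0.255 = 2.765
R_total = 0.66 + 12 + 2.765 + 0.16 = 15.58 ft²·°F·h/BTU
E = A × HDD × 24 / R = 419 × 5320 × 24 / 15.58 = 3433000 BTU
Cost = 3433000/10⁶ × 32.9 = $112.9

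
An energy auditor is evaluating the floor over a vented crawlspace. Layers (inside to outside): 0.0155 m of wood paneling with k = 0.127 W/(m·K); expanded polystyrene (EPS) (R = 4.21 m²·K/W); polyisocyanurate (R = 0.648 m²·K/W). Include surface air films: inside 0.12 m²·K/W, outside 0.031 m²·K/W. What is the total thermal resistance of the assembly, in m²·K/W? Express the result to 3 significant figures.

0.0155/0.127 = 0.122
R_total = 0.12 + 0.122 + 4.21 + 0.648 + 0.031 = 5.131 m²·K/W

5.13 m²·K/W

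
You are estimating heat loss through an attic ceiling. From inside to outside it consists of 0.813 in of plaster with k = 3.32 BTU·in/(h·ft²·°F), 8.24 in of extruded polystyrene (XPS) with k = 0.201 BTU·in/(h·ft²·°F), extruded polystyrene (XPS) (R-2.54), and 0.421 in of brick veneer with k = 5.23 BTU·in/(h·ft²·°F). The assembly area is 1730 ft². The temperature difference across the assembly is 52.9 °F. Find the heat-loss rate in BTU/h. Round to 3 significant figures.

2090 BTU/h

0.813/3.32 = 0.2449
8.24/0.201 = 41
0.421/5.23 = 0.0805
R_total = 0.2449 + 41 + 2.54 + 0.0805 = 43.86 ft²·°F·h/BTU
Q = A·ΔT/R = 1730 × 52.9 / 43.86 = 2087 BTU/h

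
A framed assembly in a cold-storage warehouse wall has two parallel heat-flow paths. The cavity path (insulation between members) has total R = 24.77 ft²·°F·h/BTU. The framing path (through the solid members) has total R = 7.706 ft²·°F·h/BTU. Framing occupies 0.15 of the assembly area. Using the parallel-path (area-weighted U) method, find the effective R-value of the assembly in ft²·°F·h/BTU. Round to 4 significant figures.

18.59 ft²·°F·h/BTU

U_eff = 0.85/24.77 + 0.15/7.706 = 0.034316 + 0.019465 = 0.053781
R_eff = 1/U_eff = 18.594 ft²·°F·h/BTU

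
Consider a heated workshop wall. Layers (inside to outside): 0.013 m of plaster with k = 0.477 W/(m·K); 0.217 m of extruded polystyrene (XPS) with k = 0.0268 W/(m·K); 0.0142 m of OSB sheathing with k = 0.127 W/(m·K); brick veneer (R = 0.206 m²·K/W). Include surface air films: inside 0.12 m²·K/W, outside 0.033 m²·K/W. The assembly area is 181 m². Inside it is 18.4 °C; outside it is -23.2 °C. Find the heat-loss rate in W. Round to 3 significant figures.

0.013/0.477 = 0.02725
0.217/0.0268 = 8.097
0.0142/0.127 = 0.1118
R_total = 0.12 + 0.02725 + 8.097 + 0.1118 + 0.206 + 0.033 = 8.595 m²·K/W
Q = A·ΔT/R = 181 × (18.4 − (-23.2)) / 8.595 = 876 W

876 W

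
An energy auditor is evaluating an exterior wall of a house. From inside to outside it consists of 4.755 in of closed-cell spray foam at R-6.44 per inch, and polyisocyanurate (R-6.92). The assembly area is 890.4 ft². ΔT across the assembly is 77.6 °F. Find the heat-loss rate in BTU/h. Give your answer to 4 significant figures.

4.755 × 6.44 = 30.622
R_total = 30.622 + 6.92 = 37.542 ft²·°F·h/BTU
Q = A·ΔT/R = 890.4 × 77.6 / 37.542 = 1840.5 BTU/h

1840 BTU/h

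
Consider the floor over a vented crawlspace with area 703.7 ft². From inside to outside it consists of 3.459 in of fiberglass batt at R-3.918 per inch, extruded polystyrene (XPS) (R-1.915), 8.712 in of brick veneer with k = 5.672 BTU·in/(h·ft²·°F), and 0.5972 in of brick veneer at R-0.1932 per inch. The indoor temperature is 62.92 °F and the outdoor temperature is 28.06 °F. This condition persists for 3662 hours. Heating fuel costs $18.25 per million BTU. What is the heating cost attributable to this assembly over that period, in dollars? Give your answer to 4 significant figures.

3.459 × 3.918 = 13.552
8.712/5.672 = 1.536
0.5972 × 0.1932 = 0.11538
R_total = 13.552 + 1.915 + 1.536 + 0.11538 = 17.119 ft²·°F·h/BTU
Q = 703.7 × (62.92 − 28.06) / 17.119 = 1433 BTU/h
E = 1433 × 3662 = 5247600 BTU
Cost = 5247600/10⁶ × 18.25 = $95.769

95.77 dollars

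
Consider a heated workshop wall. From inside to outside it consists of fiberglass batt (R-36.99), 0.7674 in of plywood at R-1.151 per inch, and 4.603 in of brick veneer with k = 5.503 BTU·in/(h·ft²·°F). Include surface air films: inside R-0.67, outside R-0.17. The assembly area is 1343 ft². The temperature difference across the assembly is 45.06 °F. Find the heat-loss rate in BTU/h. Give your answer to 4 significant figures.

1530 BTU/h

0.7674 × 1.151 = 0.88328
4.603/5.503 = 0.83645
R_total = 0.67 + 36.99 + 0.88328 + 0.83645 + 0.17 = 39.55 ft²·°F·h/BTU
Q = A·ΔT/R = 1343 × 45.06 / 39.55 = 1530.1 BTU/h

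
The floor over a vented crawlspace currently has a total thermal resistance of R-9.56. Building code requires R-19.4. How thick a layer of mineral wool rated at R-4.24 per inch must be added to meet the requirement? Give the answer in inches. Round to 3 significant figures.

ΔR = 19.4 − 9.56 = 9.84 ft²·°F·h/BTU
L = ΔR / (R/in) = 9.84/4.24 = 2.321 in

2.32 in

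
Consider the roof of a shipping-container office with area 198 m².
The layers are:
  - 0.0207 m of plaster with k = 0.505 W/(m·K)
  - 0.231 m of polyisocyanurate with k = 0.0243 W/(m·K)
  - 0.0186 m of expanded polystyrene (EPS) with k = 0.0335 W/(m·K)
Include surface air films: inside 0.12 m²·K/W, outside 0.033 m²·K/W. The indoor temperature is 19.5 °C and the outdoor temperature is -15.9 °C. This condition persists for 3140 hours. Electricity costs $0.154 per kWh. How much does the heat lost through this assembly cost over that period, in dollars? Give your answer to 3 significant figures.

0.0207/0.505 = 0.04099
0.231/0.0243 = 9.506
0.0186/0.0335 = 0.5552
R_total = 0.12 + 0.04099 + 9.506 + 0.5552 + 0.033 = 10.26 m²·K/W
Q = 198 × (19.5 − (-15.9)) / 10.26 = 683.5 W
E = 683.5 W × 3140 h / 1000 = 2146 kWh
Cost = 2146 × 0.154 = $330.5

330 dollars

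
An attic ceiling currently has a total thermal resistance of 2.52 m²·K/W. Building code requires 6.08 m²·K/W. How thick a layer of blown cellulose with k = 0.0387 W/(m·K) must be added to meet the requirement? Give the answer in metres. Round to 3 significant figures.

ΔR = 6.08 − 2.52 = 3.56 m²·K/W
L = ΔR × k = 3.56 × 0.0387 = 0.1378 m

0.138 m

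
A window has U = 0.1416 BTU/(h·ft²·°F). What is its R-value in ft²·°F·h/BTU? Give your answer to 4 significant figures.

7.062 ft²·°F·h/BTU

R = 1/U = 1/0.1416 = 7.0621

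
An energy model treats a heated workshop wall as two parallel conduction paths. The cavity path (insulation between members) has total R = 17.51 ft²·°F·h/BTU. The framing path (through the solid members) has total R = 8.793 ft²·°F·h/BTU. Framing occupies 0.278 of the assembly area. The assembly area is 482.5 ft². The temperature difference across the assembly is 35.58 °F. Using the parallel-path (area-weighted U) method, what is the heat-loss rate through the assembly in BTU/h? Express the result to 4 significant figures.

1251 BTU/h

U_eff = 0.722/17.51 + 0.278/8.793 = 0.041234 + 0.031616 = 0.07285
R_eff = 1/U_eff = 13.727 ft²·°F·h/BTU
Q = 482.5 × 35.58 / 13.727 = 1250.6 BTU/h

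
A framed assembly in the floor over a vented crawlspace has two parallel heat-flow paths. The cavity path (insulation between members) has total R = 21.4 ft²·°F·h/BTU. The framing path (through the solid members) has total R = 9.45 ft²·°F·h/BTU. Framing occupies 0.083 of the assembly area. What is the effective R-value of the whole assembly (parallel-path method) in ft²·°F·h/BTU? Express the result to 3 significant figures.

19.4 ft²·°F·h/BTU

U_eff = 0.917/21.4 + 0.083/9.45 = 0.04285 + 0.008783 = 0.05163
R_eff = 1/U_eff = 19.37 ft²·°F·h/BTU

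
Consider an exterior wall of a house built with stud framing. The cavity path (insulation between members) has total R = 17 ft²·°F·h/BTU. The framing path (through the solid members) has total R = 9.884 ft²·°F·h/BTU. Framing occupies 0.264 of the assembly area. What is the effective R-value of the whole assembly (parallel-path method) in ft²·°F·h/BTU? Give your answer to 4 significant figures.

14.28 ft²·°F·h/BTU

U_eff = 0.736/17 + 0.264/9.884 = 0.043294 + 0.02671 = 0.070004
R_eff = 1/U_eff = 14.285 ft²·°F·h/BTU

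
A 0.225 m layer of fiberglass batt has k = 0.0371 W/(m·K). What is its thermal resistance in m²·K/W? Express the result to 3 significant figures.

R = L/k = 0.225/0.0371 = 6.065 m²·K/W

6.06 m²·K/W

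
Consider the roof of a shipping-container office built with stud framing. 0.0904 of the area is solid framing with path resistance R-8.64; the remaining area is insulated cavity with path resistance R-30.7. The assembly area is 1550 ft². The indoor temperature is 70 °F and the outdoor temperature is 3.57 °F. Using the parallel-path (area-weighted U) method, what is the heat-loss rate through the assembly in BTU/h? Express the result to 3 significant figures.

4130 BTU/h

U_eff = 0.9096/30.7 + 0.0904/8.64 = 0.02963 + 0.01046 = 0.04009
R_eff = 1/U_eff = 24.94 ft²·°F·h/BTU
Q = 1550 × (70 − 3.57) / 24.94 = 4128 BTU/h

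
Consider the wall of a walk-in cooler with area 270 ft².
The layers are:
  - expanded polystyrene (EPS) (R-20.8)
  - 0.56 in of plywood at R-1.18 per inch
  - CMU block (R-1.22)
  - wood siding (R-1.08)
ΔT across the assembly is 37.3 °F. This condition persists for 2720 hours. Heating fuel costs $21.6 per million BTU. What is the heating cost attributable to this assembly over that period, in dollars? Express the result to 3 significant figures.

24.9 dollars

0.56 × 1.18 = 0.6608
R_total = 20.8 + 0.6608 + 1.22 + 1.08 = 23.76 ft²·°F·h/BTU
Q = 270 × 37.3 / 23.76 = 423.8 BTU/h
E = 423.8 × 2720 = 1153000 BTU
Cost = 1153000/10⁶ × 21.6 = $24.9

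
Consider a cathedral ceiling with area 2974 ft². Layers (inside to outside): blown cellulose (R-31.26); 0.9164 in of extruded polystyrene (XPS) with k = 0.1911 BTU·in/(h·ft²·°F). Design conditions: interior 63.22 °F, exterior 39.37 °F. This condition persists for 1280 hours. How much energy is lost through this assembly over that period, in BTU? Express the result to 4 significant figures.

0.9164/0.1911 = 4.7954
R_total = 31.26 + 4.7954 = 36.055 ft²·°F·h/BTU
Q = 2974 × (63.22 − 39.37) / 36.055 = 1967.2 BTU/h
E = 1967.2 × 1280 = 2518100 BTU

2518000 BTU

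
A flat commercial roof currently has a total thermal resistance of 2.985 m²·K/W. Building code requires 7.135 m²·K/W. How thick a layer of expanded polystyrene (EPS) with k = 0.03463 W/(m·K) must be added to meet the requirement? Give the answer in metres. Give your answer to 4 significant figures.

ΔR = 7.135 − 2.985 = 4.15 m²·K/W
L = ΔR × k = 4.15 × 0.03463 = 0.14371 m

0.1437 m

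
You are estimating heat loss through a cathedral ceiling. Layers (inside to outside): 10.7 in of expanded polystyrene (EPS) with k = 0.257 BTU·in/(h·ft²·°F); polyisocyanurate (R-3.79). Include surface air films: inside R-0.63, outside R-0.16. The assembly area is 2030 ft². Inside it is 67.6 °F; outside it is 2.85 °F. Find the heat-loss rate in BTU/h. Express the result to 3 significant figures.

10.7/0.257 = 41.63
R_total = 0.63 + 41.63 + 3.79 + 0.16 = 46.21 ft²·°F·h/BTU
Q = A·ΔT/R = 2030 × (67.6 − 2.85) / 46.21 = 2844 BTU/h

2840 BTU/h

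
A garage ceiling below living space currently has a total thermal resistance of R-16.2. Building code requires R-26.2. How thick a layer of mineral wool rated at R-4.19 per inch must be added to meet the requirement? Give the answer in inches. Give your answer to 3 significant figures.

ΔR = 26.2 − 16.2 = 10 ft²·°F·h/BTU
L = ΔR / (R/in) = 10/4.19 = 2.387 in

2.39 in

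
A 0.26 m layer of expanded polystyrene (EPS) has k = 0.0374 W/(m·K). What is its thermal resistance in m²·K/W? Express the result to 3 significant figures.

6.95 m²·K/W

R = L/k = 0.26/0.0374 = 6.952 m²·K/W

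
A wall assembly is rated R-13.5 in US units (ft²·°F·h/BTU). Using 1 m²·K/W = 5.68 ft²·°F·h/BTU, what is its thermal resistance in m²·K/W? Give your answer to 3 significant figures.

R_SI = 13.5/5.68 = 2.377

2.38 m²·K/W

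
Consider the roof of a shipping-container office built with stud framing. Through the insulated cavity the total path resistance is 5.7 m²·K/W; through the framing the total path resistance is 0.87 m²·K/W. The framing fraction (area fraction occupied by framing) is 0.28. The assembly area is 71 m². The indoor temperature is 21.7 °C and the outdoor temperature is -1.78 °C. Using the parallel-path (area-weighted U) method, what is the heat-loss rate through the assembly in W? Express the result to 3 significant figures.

747 W

U_eff = 0.72/5.7 + 0.28/0.87 = 0.1263 + 0.3218 = 0.4482
R_eff = 1/U_eff = 2.231 m²·K/W
Q = 71 × (21.7 − (-1.78)) / 2.231 = 747.1 W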